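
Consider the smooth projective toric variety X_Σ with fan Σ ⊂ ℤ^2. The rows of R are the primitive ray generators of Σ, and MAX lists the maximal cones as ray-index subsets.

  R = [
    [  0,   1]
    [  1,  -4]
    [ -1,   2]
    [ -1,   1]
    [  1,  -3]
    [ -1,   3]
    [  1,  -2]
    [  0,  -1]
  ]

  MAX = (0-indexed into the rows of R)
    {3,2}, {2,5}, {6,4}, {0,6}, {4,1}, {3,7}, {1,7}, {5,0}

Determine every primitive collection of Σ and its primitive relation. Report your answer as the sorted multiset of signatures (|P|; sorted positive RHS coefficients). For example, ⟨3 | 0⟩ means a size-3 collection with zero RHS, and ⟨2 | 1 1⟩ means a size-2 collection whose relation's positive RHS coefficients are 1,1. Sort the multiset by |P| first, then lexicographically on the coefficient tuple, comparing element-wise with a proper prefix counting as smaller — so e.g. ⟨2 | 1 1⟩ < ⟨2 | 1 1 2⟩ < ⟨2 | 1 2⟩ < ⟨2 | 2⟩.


Primitive collections (20):

  • {0,7}:  v_{0} + v_{7} = 0 ; sig = ⟨2 | 0⟩
  • {2,6}:  v_{2} + v_{6} = 0 ; sig = ⟨2 | 0⟩
  • {4,5}:  v_{4} + v_{5} = 0 ; sig = ⟨2 | 0⟩
  • {0,1}:  v_{0} + v_{1} = v_{4} ; sig = ⟨2 | 1⟩
  • {0,2}:  v_{0} + v_{2} = v_{5} ; sig = ⟨2 | 1⟩
  • {0,3}:  v_{0} + v_{3} = v_{2} ; sig = ⟨2 | 1⟩
  • {0,4}:  v_{0} + v_{4} = v_{6} ; sig = ⟨2 | 1⟩
  • {1,5}:  v_{1} + v_{5} = v_{7} ; sig = ⟨2 | 1⟩
  • {2,4}:  v_{2} + v_{4} = v_{7} ; sig = ⟨2 | 1⟩
  • {2,7}:  v_{2} + v_{7} = v_{3} ; sig = ⟨2 | 1⟩
  • {3,6}:  v_{3} + v_{6} = v_{7} ; sig = ⟨2 | 1⟩
  • {4,7}:  v_{4} + v_{7} = v_{1} ; sig = ⟨2 | 1⟩
  • {5,6}:  v_{5} + v_{6} = v_{0} ; sig = ⟨2 | 1⟩
  • {5,7}:  v_{5} + v_{7} = v_{2} ; sig = ⟨2 | 1⟩
  • {6,7}:  v_{6} + v_{7} = v_{4} ; sig = ⟨2 | 1⟩
  • {1,2}:  v_{1} + v_{2} = 2·v_{7} ; sig = ⟨2 | 2⟩
  • {1,6}:  v_{1} + v_{6} = 2·v_{4} ; sig = ⟨2 | 2⟩
  • {3,4}:  v_{3} + v_{4} = 2·v_{7} ; sig = ⟨2 | 2⟩
  • {3,5}:  v_{3} + v_{5} = 2·v_{2} ; sig = ⟨2 | 2⟩
  • {1,3}:  v_{1} + v_{3} = 3·v_{7} ; sig = ⟨2 | 3⟩

so the primitive-relation signature multiset is
{ ⟨2 | 0⟩ ×3,  ⟨2 | 1⟩ ×12,  ⟨2 | 2⟩ ×4,  ⟨2 | 3⟩ }


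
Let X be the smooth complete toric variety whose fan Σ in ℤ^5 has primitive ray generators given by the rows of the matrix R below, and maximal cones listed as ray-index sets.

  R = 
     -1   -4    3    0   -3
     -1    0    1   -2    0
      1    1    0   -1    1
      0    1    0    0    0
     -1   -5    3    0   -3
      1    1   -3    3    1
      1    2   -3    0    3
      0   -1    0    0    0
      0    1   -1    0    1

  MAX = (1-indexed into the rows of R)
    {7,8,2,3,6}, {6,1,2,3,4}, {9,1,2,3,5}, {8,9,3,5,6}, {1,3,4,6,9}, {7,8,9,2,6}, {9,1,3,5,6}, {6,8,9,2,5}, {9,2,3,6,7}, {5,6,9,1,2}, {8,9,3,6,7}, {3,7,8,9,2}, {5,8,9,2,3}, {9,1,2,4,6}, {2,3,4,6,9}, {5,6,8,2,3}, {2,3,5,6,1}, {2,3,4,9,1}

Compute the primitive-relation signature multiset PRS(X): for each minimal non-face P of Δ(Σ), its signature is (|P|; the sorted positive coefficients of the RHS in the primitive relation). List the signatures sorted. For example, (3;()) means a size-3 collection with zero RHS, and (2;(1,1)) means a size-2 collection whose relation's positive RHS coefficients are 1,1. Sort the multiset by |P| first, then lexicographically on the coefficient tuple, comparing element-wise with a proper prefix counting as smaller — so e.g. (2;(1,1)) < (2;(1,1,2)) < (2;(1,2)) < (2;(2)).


|primitive collections| = 9. Relations:

  {4,8}:  v_{4} + v_{8} = 0  so sig = (2;())
  {1,8}:  v_{1} + v_{8} = v_{5}  so sig = (2;(1))
  {4,5}:  v_{4} + v_{5} = v_{1}  so sig = (2;(1))
  {4,7}:  v_{4} + v_{7} = v_{2} + v_{3} + v_{6} + v_{9}  so sig = (2;(1,1,1,1))
  {1,7}:  v_{1} + v_{7} = 2·v_{8}  so sig = (2;(2))
  {5,7}:  v_{5} + v_{7} = 3·v_{8}  so sig = (2;(3))
  {1,2,3,6,9}:  v_{1} + v_{2} + v_{3} + v_{6} + v_{9} = v_{8}  so sig = (5;(1))
  {2,3,6,8,9}:  v_{2} + v_{3} + v_{6} + v_{8} + v_{9} = v_{7}  so sig = (5;(1))
  {2,3,5,6,9}:  v_{2} + v_{3} + v_{5} + v_{6} + v_{9} = 2·v_{8}  so sig = (5;(2))

so the primitive-relation signature multiset is
    (2;())
    (2;(1))
    (2;(1))
    (2;(1,1,1,1))
    (2;(2))
    (2;(3))
    (5;(1))
    (5;(1))
    (5;(2))


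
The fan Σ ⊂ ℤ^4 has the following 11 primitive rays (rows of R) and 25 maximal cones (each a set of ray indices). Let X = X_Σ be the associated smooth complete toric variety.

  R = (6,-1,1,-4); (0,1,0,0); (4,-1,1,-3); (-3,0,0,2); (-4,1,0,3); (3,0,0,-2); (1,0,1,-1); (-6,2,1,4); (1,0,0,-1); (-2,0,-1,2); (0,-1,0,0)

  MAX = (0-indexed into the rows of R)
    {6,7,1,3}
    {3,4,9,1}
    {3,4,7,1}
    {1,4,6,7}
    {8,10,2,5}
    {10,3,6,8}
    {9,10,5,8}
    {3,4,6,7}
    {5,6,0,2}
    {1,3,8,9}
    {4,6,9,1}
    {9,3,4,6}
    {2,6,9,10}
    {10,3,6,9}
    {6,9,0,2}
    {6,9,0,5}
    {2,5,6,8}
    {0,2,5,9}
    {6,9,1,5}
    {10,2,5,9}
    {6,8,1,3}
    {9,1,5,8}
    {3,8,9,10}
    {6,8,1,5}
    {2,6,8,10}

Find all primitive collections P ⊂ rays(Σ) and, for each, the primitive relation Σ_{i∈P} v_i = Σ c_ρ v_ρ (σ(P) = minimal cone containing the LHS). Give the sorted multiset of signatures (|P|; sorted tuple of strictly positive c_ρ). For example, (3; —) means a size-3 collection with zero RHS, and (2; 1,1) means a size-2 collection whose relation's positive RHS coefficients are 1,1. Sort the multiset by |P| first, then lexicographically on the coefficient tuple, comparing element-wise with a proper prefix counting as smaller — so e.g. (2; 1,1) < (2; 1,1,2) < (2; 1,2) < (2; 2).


Primitive collections (25):

  • {1,10}:  v_{1} + v_{10} = 0 — sig = (2; —)
  • {3,5}:  v_{3} + v_{5} = 0 — sig = (2; —)
  • {0,8}:  v_{0} + v_{8} = v_{2} + v_{5} — sig = (2; 1,1)
  • {1,2}:  v_{1} + v_{2} = v_{5} + v_{6} — sig = (2; 1,1)
  • {2,3}:  v_{2} + v_{3} = v_{6} + v_{10} — sig = (2; 1,1)
  • {4,8}:  v_{4} + v_{8} = v_{1} + v_{3} — sig = (2; 1,1)
  • {0,3}:  v_{0} + v_{3} = v_{2} + v_{6} + v_{9} — sig = (2; 1,1,1)
  • {4,5}:  v_{4} + v_{5} = v_{1} + v_{6} + v_{9} — sig = (2; 1,1,1)
  • {4,10}:  v_{4} + v_{10} = v_{3} + v_{6} + v_{9} — sig = (2; 1,1,1)
  • {5,7}:  v_{5} + v_{7} = v_{1} + v_{4} + v_{6} — sig = (2; 1,1,1)
  • {7,10}:  v_{7} + v_{10} = v_{3} + v_{4} + v_{6} — sig = (2; 1,1,1)
  • {0,10}:  v_{0} + v_{10} = 2·v_{2} + v_{9} — sig = (2; 1,2)
  • {2,4}:  v_{2} + v_{4} = 2·v_{6} + v_{9} — sig = (2; 1,2)
  • {2,7}:  v_{2} + v_{7} = v_{4} + 2·v_{6} — sig = (2; 1,2)
  • {0,1}:  v_{0} + v_{1} = 2·v_{5} + 2·v_{6} + v_{9} — sig = (2; 1,2,2)
  • {7,8}:  v_{7} + v_{8} = 2·v_{1} + 2·v_{3} + v_{6} — sig = (2; 1,2,2)
  • {0,4}:  v_{0} + v_{4} = v_{5} + 3·v_{6} + 2·v_{9} — sig = (2; 1,2,3)
  • {0,7}:  v_{0} + v_{7} = v_{1} + 4·v_{6} + 2·v_{9} — sig = (2; 1,2,4)
  • {7,9}:  v_{7} + v_{9} = 2·v_{4} — sig = (2; 2)
  • {6,8,9}:  v_{6} + v_{8} + v_{9} = 0 — sig = (3; —)
  • {5,6,10}:  v_{5} + v_{6} + v_{10} = v_{2} — sig = (3; 1)
  • {2,8,9}:  v_{2} + v_{8} + v_{9} = v_{5} + v_{10} — sig = (3; 1,1)
  • {1,3,4,6}:  v_{1} + v_{3} + v_{4} + v_{6} = v_{7} — sig = (4; 1)
  • {1,3,6,9}:  v_{1} + v_{3} + v_{6} + v_{9} = v_{4} — sig = (4; 1)
  • {2,5,6,9}:  v_{2} + v_{5} + v_{6} + v_{9} = v_{0} — sig = (4; 1)

Sorted signature multiset PRS(X):
    (2; —)
    (2; —)
    (2; 1,1)
    (2; 1,1)
    (2; 1,1)
    (2; 1,1)
    (2; 1,1,1)
    (2; 1,1,1)
    (2; 1,1,1)
    (2; 1,1,1)
    (2; 1,1,1)
    (2; 1,2)
    (2; 1,2)
    (2; 1,2)
    (2; 1,2,2)
    (2; 1,2,2)
    (2; 1,2,3)
    (2; 1,2,4)
    (2; 2)
    (3; —)
    (3; 1)
    (3; 1,1)
    (4; 1)
    (4; 1)
    (4; 1)


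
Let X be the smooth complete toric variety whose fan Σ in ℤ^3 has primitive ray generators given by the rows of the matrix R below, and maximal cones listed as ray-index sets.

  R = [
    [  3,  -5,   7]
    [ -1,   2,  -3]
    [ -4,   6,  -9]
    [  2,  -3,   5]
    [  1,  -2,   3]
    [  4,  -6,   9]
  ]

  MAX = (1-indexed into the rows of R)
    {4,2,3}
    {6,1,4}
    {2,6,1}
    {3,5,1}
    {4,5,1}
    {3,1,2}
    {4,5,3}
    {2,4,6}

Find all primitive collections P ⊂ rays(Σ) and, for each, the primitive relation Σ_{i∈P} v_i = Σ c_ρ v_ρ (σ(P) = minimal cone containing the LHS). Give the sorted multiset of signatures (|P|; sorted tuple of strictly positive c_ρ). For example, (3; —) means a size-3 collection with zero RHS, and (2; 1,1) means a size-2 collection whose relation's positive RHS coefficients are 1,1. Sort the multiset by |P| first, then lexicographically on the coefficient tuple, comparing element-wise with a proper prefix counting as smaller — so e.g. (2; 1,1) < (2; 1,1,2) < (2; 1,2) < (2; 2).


Primitive collections (5):

  P = {2,5}:  v_{2} + v_{5} = 0  ⇒ sig = (2; —)
  P = {3,6}:  v_{3} + v_{6} = 0  ⇒ sig = (2; —)
  P = {5,6}:  v_{5} + v_{6} = v_{1} + v_{4}  ⇒ sig = (2; 1,1)
  P = {1,2,4}:  v_{1} + v_{2} + v_{4} = v_{6}  ⇒ sig = (3; 1)
  P = {1,3,4}:  v_{1} + v_{3} + v_{4} = v_{5}  ⇒ sig = (3; 1)

Signatures (|P|; sorted positive RHS coefficients), sorted:
    (2; —)
    (2; —)
    (2; 1,1)
    (3; 1)
    (3; 1)


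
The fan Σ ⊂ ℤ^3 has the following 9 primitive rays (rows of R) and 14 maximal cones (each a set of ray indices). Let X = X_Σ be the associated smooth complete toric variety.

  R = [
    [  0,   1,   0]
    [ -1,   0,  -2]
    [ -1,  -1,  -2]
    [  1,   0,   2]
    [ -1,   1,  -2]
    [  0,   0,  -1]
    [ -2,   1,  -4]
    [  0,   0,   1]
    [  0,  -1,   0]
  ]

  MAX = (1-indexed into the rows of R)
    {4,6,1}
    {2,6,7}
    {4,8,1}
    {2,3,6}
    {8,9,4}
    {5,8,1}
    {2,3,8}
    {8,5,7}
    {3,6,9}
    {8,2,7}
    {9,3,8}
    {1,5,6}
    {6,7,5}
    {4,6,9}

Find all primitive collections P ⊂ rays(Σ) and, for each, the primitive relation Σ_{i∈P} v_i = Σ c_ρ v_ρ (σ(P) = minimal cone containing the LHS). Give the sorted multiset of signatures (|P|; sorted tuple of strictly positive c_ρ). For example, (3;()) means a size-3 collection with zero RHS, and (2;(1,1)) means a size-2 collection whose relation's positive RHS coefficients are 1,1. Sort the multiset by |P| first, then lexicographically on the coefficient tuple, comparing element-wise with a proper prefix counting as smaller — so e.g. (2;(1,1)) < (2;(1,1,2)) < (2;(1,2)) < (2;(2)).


The 15 primitive collections of Σ (r=9, n=3):

  P = {1,9}:  v_{1} + v_{9} = 0  ⟹  sig = (2;())
  P = {2,4}:  v_{2} + v_{4} = 0  ⟹  sig = (2;())
  P = {6,8}:  v_{6} + v_{8} = 0  ⟹  sig = (2;())
  P = {1,2}:  v_{1} + v_{2} = v_{5}  ⟹  sig = (2;(1))
  P = {1,3}:  v_{1} + v_{3} = v_{2}  ⟹  sig = (2;(1))
  P = {2,5}:  v_{2} + v_{5} = v_{7}  ⟹  sig = (2;(1))
  P = {2,9}:  v_{2} + v_{9} = v_{3}  ⟹  sig = (2;(1))
  P = {3,4}:  v_{3} + v_{4} = v_{9}  ⟹  sig = (2;(1))
  P = {4,5}:  v_{4} + v_{5} = v_{1}  ⟹  sig = (2;(1))
  P = {4,7}:  v_{4} + v_{7} = v_{5}  ⟹  sig = (2;(1))
  P = {5,9}:  v_{5} + v_{9} = v_{2}  ⟹  sig = (2;(1))
  P = {1,7}:  v_{1} + v_{7} = 2·v_{5}  ⟹  sig = (2;(2))
  P = {3,5}:  v_{3} + v_{5} = 2·v_{2}  ⟹  sig = (2;(2))
  P = {7,9}:  v_{7} + v_{9} = 2·v_{2}  ⟹  sig = (2;(2))
  P = {3,7}:  v_{3} + v_{7} = 3·v_{2}  ⟹  sig = (2;(3))

Sorted signature multiset PRS(X):
[(2;()), (2;()), (2;()), (2;(1)), (2;(1)), (2;(1)), (2;(1)), (2;(1)), (2;(1)), (2;(1)), (2;(1)), (2;(2)), (2;(2)), (2;(2)), (2;(3))]


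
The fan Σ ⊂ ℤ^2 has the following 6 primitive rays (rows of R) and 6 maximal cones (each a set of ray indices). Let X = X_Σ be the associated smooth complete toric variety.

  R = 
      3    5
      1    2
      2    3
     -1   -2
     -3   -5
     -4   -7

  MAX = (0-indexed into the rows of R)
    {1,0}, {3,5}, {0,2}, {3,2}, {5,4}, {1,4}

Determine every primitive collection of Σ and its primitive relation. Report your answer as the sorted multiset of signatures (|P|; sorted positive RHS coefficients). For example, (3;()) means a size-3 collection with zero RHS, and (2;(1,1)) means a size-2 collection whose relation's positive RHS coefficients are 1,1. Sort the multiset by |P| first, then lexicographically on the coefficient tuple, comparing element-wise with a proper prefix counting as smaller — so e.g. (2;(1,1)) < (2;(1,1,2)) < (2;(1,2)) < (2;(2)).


|primitive collections| = 9. Relations:

  P = {0,4}:  v_{0} + v_{4} = 0  ⇒ sig = (2;())
  P = {1,3}:  v_{1} + v_{3} = 0  ⇒ sig = (2;())
  P = {0,3}:  v_{0} + v_{3} = v_{2}  ⇒ sig = (2;(1))
  P = {0,5}:  v_{0} + v_{5} = v_{3}  ⇒ sig = (2;(1))
  P = {1,2}:  v_{1} + v_{2} = v_{0}  ⇒ sig = (2;(1))
  P = {1,5}:  v_{1} + v_{5} = v_{4}  ⇒ sig = (2;(1))
  P = {2,4}:  v_{2} + v_{4} = v_{3}  ⇒ sig = (2;(1))
  P = {3,4}:  v_{3} + v_{4} = v_{5}  ⇒ sig = (2;(1))
  P = {2,5}:  v_{2} + v_{5} = 2·v_{3}  ⇒ sig = (2;(2))

so the primitive-relation signature multiset is
{ (2;()) ×2,  (2;(1)) ×6,  (2;(2)) }


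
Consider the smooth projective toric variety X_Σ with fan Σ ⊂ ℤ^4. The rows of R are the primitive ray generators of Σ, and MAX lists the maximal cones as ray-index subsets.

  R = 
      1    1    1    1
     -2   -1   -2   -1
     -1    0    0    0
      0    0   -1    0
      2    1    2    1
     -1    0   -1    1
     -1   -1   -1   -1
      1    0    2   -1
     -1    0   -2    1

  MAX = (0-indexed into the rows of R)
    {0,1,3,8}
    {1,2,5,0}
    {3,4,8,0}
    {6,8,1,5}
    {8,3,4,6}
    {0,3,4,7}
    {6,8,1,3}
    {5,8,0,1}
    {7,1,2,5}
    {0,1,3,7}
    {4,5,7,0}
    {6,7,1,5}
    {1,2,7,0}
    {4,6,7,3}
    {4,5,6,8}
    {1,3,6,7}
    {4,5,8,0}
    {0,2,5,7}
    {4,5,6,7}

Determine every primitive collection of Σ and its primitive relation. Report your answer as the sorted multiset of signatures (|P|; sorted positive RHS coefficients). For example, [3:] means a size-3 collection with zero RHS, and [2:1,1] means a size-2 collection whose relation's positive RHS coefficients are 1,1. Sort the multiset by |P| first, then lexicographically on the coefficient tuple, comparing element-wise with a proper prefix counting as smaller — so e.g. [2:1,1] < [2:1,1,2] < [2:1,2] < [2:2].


Minimal non-faces — 9 found among 9 rays, 19 max cones:

  P = {0,6}:  v_{0} + v_{6} = 0  →  sig = [2:]
  P = {1,4}:  v_{1} + v_{4} = 0  →  sig = [2:]
  P = {7,8}:  v_{7} + v_{8} = 0  →  sig = [2:]
  P = {3,5}:  v_{3} + v_{5} = v_{8}  →  sig = [2:1]
  P = {2,3}:  v_{2} + v_{3} = v_{0} + v_{1}  →  sig = [2:1,1]
  P = {2,4}:  v_{2} + v_{4} = v_{0} + v_{5} + v_{7}  →  sig = [2:1,1,1]
  P = {2,6}:  v_{2} + v_{6} = v_{1} + v_{5} + v_{7}  →  sig = [2:1,1,1]
  P = {2,8}:  v_{2} + v_{8} = v_{0} + v_{1} + v_{5}  →  sig = [2:1,1,1]
  P = {0,1,5,7}:  v_{0} + v_{1} + v_{5} + v_{7} = v_{2}  →  sig = [4:1]

Sorted signature multiset PRS(X):
{ [2:] ×3,  [2:1],  [2:1,1],  [2:1,1,1] ×3,  [4:1] }


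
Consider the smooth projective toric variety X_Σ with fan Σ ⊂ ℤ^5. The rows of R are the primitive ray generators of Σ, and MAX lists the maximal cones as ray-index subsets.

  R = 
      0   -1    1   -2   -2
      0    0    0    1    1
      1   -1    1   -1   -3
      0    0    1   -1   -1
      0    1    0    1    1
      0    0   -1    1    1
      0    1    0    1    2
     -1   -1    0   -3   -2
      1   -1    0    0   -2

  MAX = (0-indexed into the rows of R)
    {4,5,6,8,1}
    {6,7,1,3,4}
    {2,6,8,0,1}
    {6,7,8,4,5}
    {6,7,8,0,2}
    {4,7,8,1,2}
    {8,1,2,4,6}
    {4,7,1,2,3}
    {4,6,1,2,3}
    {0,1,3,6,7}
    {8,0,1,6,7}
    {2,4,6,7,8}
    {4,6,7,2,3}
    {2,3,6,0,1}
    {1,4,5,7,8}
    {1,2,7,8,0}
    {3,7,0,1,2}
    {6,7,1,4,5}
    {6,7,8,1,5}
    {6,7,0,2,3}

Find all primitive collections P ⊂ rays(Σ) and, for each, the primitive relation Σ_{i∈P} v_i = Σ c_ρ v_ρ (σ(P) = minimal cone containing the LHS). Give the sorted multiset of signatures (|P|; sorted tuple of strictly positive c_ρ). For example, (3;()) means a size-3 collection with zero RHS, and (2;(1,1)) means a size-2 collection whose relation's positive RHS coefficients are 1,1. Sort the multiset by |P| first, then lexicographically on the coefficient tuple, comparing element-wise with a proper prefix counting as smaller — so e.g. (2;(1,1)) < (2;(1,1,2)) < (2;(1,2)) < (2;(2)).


The 7 primitive collections of Σ (r=9, n=5):

  P={3,5}:  v_{3} + v_{5} = 0 ; sig = (2;())
  P={0,4}:  v_{0} + v_{4} = v_{3} ; sig = (2;(1))
  P={2,5}:  v_{2} + v_{5} = v_{8} ; sig = (2;(1))
  P={3,8}:  v_{3} + v_{8} = v_{2} ; sig = (2;(1))
  P={0,5}:  v_{0} + v_{5} = v_{1} + v_{6} + v_{7} + v_{8} ; sig = (2;(1,1,1,1))
  P={1,2,6,7}:  v_{1} + v_{2} + v_{6} + v_{7} = v_{0} ; sig = (4;(1))
  P={1,4,6,7,8}:  v_{1} + v_{4} + v_{6} + v_{7} + v_{8} = 0 ; sig = (5;())

so the primitive-relation signature multiset is
[(2;()), (2;(1)), (2;(1)), (2;(1)), (2;(1,1,1,1)), (4;(1)), (5;())]


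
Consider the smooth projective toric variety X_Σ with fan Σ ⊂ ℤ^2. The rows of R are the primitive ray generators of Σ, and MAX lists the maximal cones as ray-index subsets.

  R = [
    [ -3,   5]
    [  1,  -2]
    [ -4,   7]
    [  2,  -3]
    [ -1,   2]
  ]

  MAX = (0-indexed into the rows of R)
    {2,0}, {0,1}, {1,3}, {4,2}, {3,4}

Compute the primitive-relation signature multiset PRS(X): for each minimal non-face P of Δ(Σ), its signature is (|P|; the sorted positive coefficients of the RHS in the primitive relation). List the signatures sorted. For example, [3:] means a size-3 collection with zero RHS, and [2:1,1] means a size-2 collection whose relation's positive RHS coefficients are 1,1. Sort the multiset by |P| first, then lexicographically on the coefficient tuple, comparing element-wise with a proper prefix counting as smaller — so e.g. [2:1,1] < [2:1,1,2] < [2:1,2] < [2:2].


Minimal non-faces — 5 found among 5 rays, 5 max cones:

  {1,4}:  v_{1} + v_{4} = 0 ; sig = [2:]
  {0,3}:  v_{0} + v_{3} = v_{4} ; sig = [2:1]
  {0,4}:  v_{0} + v_{4} = v_{2} ; sig = [2:1]
  {1,2}:  v_{1} + v_{2} = v_{0} ; sig = [2:1]
  {2,3}:  v_{2} + v_{3} = 2·v_{4} ; sig = [2:2]

so the primitive-relation signature multiset is
[[2:], [2:1], [2:1], [2:1], [2:2]]


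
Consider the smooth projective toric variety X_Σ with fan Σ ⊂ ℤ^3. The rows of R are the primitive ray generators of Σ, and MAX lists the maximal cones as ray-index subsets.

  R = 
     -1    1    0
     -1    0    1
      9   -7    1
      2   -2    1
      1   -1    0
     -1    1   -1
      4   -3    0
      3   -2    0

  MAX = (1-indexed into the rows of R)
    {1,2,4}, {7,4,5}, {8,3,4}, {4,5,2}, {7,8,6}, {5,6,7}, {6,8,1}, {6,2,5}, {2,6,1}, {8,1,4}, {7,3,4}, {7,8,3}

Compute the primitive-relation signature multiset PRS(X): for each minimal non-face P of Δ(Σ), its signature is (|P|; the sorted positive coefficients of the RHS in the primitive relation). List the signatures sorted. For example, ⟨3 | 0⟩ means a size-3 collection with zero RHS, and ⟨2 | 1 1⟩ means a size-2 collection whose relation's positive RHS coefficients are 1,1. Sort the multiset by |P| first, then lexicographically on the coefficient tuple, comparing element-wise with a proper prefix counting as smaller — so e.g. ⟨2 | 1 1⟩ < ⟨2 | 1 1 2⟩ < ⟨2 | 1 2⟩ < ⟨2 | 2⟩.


|primitive collections| = 11. Relations:

  • {1,5}:  v_{1} + v_{5} = 0  so sig = ⟨2 | 0⟩
  • {1,7}:  v_{1} + v_{7} = v_{8}  so sig = ⟨2 | 1⟩
  • {2,8}:  v_{2} + v_{8} = v_{4}  so sig = ⟨2 | 1⟩
  • {4,6}:  v_{4} + v_{6} = v_{5}  so sig = ⟨2 | 1⟩
  • {5,8}:  v_{5} + v_{8} = v_{7}  so sig = ⟨2 | 1⟩
  • {2,7}:  v_{2} + v_{7} = v_{4} + v_{5}  so sig = ⟨2 | 1 1⟩
  • {1,3}:  v_{1} + v_{3} = v_{4} + 2·v_{8}  so sig = ⟨2 | 1 2⟩
  • {2,3}:  v_{2} + v_{3} = 2·v_{4} + v_{7}  so sig = ⟨2 | 1 2⟩
  • {3,5}:  v_{3} + v_{5} = v_{4} + 2·v_{7}  so sig = ⟨2 | 1 2⟩
  • {3,6}:  v_{3} + v_{6} = 2·v_{7}  so sig = ⟨2 | 2⟩
  • {4,7,8}:  v_{4} + v_{7} + v_{8} = v_{3}  so sig = ⟨3 | 1⟩

Sorted signature multiset PRS(X):
    |P|=2: 10 collections, coeffs (), (1), (1), (1), (1), (1,1), (1,2), (1,2), (1,2), (2)
    |P|=3: 1 collection, coeffs (1)


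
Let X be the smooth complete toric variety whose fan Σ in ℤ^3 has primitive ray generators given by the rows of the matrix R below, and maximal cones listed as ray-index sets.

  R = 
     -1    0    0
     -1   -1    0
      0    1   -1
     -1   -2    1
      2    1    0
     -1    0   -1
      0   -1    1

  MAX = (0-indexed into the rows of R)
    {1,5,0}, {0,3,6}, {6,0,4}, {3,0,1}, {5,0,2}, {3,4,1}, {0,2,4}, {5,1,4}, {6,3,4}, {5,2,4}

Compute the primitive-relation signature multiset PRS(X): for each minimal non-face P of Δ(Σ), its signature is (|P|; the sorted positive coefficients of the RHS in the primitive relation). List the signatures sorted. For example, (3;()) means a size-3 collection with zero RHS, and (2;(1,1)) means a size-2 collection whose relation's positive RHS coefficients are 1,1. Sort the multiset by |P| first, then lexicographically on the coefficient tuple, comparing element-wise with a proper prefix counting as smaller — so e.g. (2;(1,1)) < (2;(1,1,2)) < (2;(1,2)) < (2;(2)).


9 collections generate NE(X_Σ); each relation:

  P = {2,6}:  v_{2} + v_{6} = 0  ⇒ sig = (2;())
  P = {1,2}:  v_{1} + v_{2} = v_{5}  ⇒ sig = (2;(1))
  P = {1,6}:  v_{1} + v_{6} = v_{3}  ⇒ sig = (2;(1))
  P = {2,3}:  v_{2} + v_{3} = v_{1}  ⇒ sig = (2;(1))
  P = {5,6}:  v_{5} + v_{6} = v_{1}  ⇒ sig = (2;(1))
  P = {3,5}:  v_{3} + v_{5} = 2·v_{1}  ⇒ sig = (2;(2))
  P = {0,1,4}:  v_{0} + v_{1} + v_{4} = 0  ⇒ sig = (3;())
  P = {0,3,4}:  v_{0} + v_{3} + v_{4} = v_{6}  ⇒ sig = (3;(1))
  P = {0,4,5}:  v_{0} + v_{4} + v_{5} = v_{2}  ⇒ sig = (3;(1))

Hence PRS(X_Σ) =
    |P|=2: 6 collections, coeffs (), (1), (1), (1), (1), (2)
    |P|=3: 3 collections, coeffs (), (1), (1)


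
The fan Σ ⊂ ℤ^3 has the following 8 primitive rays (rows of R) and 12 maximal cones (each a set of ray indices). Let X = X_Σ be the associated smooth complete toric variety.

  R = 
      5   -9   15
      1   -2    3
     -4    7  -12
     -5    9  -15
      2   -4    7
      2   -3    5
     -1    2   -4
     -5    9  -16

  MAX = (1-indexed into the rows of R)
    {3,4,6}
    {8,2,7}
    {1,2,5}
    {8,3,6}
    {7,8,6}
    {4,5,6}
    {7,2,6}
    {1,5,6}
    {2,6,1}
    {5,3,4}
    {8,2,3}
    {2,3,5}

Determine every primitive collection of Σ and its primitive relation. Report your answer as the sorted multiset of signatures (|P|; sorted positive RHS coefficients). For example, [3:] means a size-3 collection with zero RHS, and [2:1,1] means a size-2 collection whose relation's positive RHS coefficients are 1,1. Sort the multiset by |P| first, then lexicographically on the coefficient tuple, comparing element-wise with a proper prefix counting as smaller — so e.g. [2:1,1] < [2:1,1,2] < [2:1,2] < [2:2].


Δ(Σ) — 8 vertices, 14 min non-faces:

  {1,4}:  v_{1} + v_{4} = 0  ⟹  sig = [2:]
  {1,3}:  v_{1} + v_{3} = v_{2}  ⟹  sig = [2:1]
  {2,4}:  v_{2} + v_{4} = v_{3}  ⟹  sig = [2:1]
  {3,7}:  v_{3} + v_{7} = v_{8}  ⟹  sig = [2:1]
  {5,7}:  v_{5} + v_{7} = v_{2}  ⟹  sig = [2:1]
  {1,8}:  v_{1} + v_{8} = v_{2} + v_{7}  ⟹  sig = [2:1,1]
  {5,8}:  v_{5} + v_{8} = v_{2} + v_{3}  ⟹  sig = [2:1,1]
  {1,7}:  v_{1} + v_{7} = 2·v_{2} + v_{6}  ⟹  sig = [2:1,2]
  {4,7}:  v_{4} + v_{7} = 2·v_{3} + v_{6}  ⟹  sig = [2:1,2]
  {4,8}:  v_{4} + v_{8} = 3·v_{3} + v_{6}  ⟹  sig = [2:1,3]
  {3,5,6}:  v_{3} + v_{5} + v_{6} = 0  ⟹  sig = [3:]
  {2,3,6}:  v_{2} + v_{3} + v_{6} = v_{7}  ⟹  sig = [3:1]
  {2,5,6}:  v_{2} + v_{5} + v_{6} = v_{1}  ⟹  sig = [3:1]
  {2,6,8}:  v_{2} + v_{6} + v_{8} = 2·v_{7}  ⟹  sig = [3:2]

Hence PRS(X_Σ) =
[[2:], [2:1], [2:1], [2:1], [2:1], [2:1,1], [2:1,1], [2:1,2], [2:1,2], [2:1,3], [3:], [3:1], [3:1], [3:2]]


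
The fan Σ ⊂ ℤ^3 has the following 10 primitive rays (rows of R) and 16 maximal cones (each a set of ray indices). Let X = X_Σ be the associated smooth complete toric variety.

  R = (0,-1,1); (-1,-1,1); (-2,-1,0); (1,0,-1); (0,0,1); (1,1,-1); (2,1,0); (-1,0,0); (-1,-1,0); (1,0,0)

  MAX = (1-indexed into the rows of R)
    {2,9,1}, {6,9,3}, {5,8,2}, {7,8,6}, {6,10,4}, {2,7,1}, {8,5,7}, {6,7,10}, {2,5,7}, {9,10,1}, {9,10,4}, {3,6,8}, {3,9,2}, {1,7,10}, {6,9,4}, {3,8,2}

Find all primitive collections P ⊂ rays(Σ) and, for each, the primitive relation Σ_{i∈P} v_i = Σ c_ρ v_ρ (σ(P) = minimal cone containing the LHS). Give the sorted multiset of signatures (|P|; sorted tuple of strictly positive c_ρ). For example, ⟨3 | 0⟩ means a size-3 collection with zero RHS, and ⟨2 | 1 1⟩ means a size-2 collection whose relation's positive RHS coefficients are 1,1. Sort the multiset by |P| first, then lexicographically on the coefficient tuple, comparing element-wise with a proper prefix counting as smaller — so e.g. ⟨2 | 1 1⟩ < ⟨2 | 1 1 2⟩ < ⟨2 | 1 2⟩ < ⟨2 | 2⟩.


Σ has 23 primitive collections:

  {2,6}:  v_{2} + v_{6} = 0  →  sig = ⟨2 | 0⟩
  {3,7}:  v_{3} + v_{7} = 0  →  sig = ⟨2 | 0⟩
  {8,10}:  v_{8} + v_{10} = 0  →  sig = ⟨2 | 0⟩
  {1,6}:  v_{1} + v_{6} = v_{10}  →  sig = ⟨2 | 1⟩
  {1,8}:  v_{1} + v_{8} = v_{2}  →  sig = ⟨2 | 1⟩
  {2,10}:  v_{2} + v_{10} = v_{1}  →  sig = ⟨2 | 1⟩
  {3,10}:  v_{3} + v_{10} = v_{9}  →  sig = ⟨2 | 1⟩
  {4,5}:  v_{4} + v_{5} = v_{10}  →  sig = ⟨2 | 1⟩
  {5,9}:  v_{5} + v_{9} = v_{2}  →  sig = ⟨2 | 1⟩
  {7,9}:  v_{7} + v_{9} = v_{10}  →  sig = ⟨2 | 1⟩
  {8,9}:  v_{8} + v_{9} = v_{3}  →  sig = ⟨2 | 1⟩
  {1,3}:  v_{1} + v_{3} = v_{2} + v_{9}  →  sig = ⟨2 | 1 1⟩
  {2,4}:  v_{2} + v_{4} = v_{9} + v_{10}  →  sig = ⟨2 | 1 1⟩
  {3,5}:  v_{3} + v_{5} = v_{2} + v_{8}  →  sig = ⟨2 | 1 1⟩
  {4,8}:  v_{4} + v_{8} = v_{6} + v_{9}  →  sig = ⟨2 | 1 1⟩
  {5,6}:  v_{5} + v_{6} = v_{7} + v_{8}  →  sig = ⟨2 | 1 1⟩
  {5,10}:  v_{5} + v_{10} = v_{2} + v_{7}  →  sig = ⟨2 | 1 1⟩
  {1,4}:  v_{1} + v_{4} = v_{9} + 2·v_{10}  →  sig = ⟨2 | 1 2⟩
  {1,5}:  v_{1} + v_{5} = 2·v_{2} + v_{7}  →  sig = ⟨2 | 1 2⟩
  {3,4}:  v_{3} + v_{4} = v_{6} + 2·v_{9}  →  sig = ⟨2 | 1 2⟩
  {4,7}:  v_{4} + v_{7} = v_{6} + 2·v_{10}  →  sig = ⟨2 | 1 2⟩
  {2,7,8}:  v_{2} + v_{7} + v_{8} = v_{5}  →  sig = ⟨3 | 1⟩
  {6,9,10}:  v_{6} + v_{9} + v_{10} = v_{4}  →  sig = ⟨3 | 1⟩

Hence PRS(X_Σ) =
    |P|=2: 21 collections, coeffs (), (), (), (1), (1), (1), (1), (1), (1), (1), (1), (1,1), (1,1), (1,1), (1,1), (1,1), (1,1), (1,2), (1,2), (1,2), (1,2)
    |P|=3: 2 collections, coeffs (1), (1)


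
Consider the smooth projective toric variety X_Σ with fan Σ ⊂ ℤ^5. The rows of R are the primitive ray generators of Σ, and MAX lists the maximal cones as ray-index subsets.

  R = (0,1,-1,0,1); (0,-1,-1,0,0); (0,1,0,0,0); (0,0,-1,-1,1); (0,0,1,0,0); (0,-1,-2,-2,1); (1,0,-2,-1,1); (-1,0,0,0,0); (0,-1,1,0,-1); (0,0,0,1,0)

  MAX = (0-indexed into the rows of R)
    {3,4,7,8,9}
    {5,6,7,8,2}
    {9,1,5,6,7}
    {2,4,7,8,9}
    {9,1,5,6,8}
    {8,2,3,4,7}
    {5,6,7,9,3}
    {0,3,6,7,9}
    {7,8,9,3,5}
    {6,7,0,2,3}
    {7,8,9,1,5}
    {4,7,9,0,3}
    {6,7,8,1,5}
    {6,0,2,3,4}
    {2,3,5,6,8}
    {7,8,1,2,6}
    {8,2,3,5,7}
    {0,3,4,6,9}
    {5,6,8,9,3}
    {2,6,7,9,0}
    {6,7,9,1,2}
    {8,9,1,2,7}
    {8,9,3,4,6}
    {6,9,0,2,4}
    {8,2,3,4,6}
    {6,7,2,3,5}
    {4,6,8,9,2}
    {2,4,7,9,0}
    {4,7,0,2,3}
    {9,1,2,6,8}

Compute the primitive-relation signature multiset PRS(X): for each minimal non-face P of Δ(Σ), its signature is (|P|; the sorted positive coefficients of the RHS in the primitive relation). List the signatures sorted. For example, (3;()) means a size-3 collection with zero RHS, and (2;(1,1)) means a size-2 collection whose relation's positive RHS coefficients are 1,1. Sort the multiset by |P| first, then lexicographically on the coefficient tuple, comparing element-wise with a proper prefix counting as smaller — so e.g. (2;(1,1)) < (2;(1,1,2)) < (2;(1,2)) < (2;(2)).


Minimal non-faces — 12 found among 10 rays, 30 max cones:

  P={0,8}:  v_{0} + v_{8} = 0  ⟹  sig = (2;())
  P={1,3}:  v_{1} + v_{3} = v_{5} + v_{9}  ⟹  sig = (2;(1,1))
  P={0,1}:  v_{0} + v_{1} = v_{6} + v_{7} + v_{9}  ⟹  sig = (2;(1,1,1))
  P={0,5}:  v_{0} + v_{5} = v_{3} + v_{6} + v_{7}  ⟹  sig = (2;(1,1,1))
  P={1,4}:  v_{1} + v_{4} = v_{3} + v_{8} + v_{9}  ⟹  sig = (2;(1,1,1))
  P={4,5}:  v_{4} + v_{5} = 2·v_{3} + v_{8}  ⟹  sig = (2;(1,2))
  P={2,3,9}:  v_{2} + v_{3} + v_{9} = v_{0}  ⟹  sig = (3;(1))
  P={4,6,7}:  v_{4} + v_{6} + v_{7} = v_{3}  ⟹  sig = (3;(1))
  P={2,5,9}:  v_{2} + v_{5} + v_{9} = v_{6} + v_{7}  ⟹  sig = (3;(1,1))
  P={1,2,5}:  v_{1} + v_{2} + v_{5} = 2·v_{6} + 2·v_{7} + v_{8}  ⟹  sig = (3;(1,2,2))
  P={3,6,7,8}:  v_{3} + v_{6} + v_{7} + v_{8} = v_{5}  ⟹  sig = (4;(1))
  P={6,7,8,9}:  v_{6} + v_{7} + v_{8} + v_{9} = v_{1}  ⟹  sig = (4;(1))

Signatures (|P|; sorted positive RHS coefficients), sorted:
    |P|=2: 6 collections, coeffs (), (1,1), (1,1,1), (1,1,1), (1,1,1), (1,2)
    |P|=3: 4 collections, coeffs (1), (1), (1,1), (1,2,2)
    |P|=4: 2 collections, coeffs (1), (1)


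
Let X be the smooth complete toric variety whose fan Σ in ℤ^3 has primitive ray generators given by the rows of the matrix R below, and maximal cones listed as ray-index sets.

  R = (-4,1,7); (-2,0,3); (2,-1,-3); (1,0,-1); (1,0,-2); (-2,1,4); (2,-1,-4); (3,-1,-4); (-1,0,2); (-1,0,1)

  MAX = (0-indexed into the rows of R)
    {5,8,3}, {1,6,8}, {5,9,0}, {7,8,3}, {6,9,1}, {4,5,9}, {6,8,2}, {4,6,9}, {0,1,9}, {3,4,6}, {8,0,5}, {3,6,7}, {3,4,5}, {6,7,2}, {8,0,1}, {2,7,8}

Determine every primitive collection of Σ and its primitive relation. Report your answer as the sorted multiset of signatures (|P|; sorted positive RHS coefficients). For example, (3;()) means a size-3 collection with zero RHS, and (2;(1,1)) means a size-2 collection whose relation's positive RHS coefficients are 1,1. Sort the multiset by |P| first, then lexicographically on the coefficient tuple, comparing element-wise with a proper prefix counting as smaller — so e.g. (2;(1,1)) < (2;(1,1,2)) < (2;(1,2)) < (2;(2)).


Δ(Σ) — 10 vertices, 23 min non-faces:

  {3,9}:  v_{3} + v_{9} = 0  so sig = (2;())
  {4,8}:  v_{4} + v_{8} = 0  so sig = (2;())
  {5,6}:  v_{5} + v_{6} = 0  so sig = (2;())
  {0,6}:  v_{0} + v_{6} = v_{1}  so sig = (2;(1))
  {1,3}:  v_{1} + v_{3} = v_{8}  so sig = (2;(1))
  {1,4}:  v_{1} + v_{4} = v_{9}  so sig = (2;(1))
  {1,5}:  v_{1} + v_{5} = v_{0}  so sig = (2;(1))
  {2,3}:  v_{2} + v_{3} = v_{7}  so sig = (2;(1))
  {7,9}:  v_{7} + v_{9} = v_{2}  so sig = (2;(1))
  {8,9}:  v_{8} + v_{9} = v_{1}  so sig = (2;(1))
  {0,3}:  v_{0} + v_{3} = v_{5} + v_{8}  so sig = (2;(1,1))
  {0,4}:  v_{0} + v_{4} = v_{5} + v_{9}  so sig = (2;(1,1))
  {1,7}:  v_{1} + v_{7} = v_{2} + v_{8}  so sig = (2;(1,1))
  {2,4}:  v_{2} + v_{4} = v_{3} + v_{6}  so sig = (2;(1,1))
  {2,5}:  v_{2} + v_{5} = v_{3} + v_{8}  so sig = (2;(1,1))
  {2,9}:  v_{2} + v_{9} = v_{6} + v_{8}  so sig = (2;(1,1))
  {0,7}:  v_{0} + v_{7} = v_{3} + 2·v_{8}  so sig = (2;(1,2))
  {1,2}:  v_{1} + v_{2} = v_{6} + 2·v_{8}  so sig = (2;(1,2))
  {4,7}:  v_{4} + v_{7} = 2·v_{3} + v_{6}  so sig = (2;(1,2))
  {5,7}:  v_{5} + v_{7} = 2·v_{3} + v_{8}  so sig = (2;(1,2))
  {0,2}:  v_{0} + v_{2} = 2·v_{8}  so sig = (2;(2))
  {3,6,8}:  v_{3} + v_{6} + v_{8} = v_{2}  so sig = (3;(1))
  {6,7,8}:  v_{6} + v_{7} + v_{8} = 2·v_{2}  so sig = (3;(2))

Sorted signature multiset PRS(X):
[(2;()), (2;()), (2;()), (2;(1)), (2;(1)), (2;(1)), (2;(1)), (2;(1)), (2;(1)), (2;(1)), (2;(1,1)), (2;(1,1)), (2;(1,1)), (2;(1,1)), (2;(1,1)), (2;(1,1)), (2;(1,2)), (2;(1,2)), (2;(1,2)), (2;(1,2)), (2;(2)), (3;(1)), (3;(2))]


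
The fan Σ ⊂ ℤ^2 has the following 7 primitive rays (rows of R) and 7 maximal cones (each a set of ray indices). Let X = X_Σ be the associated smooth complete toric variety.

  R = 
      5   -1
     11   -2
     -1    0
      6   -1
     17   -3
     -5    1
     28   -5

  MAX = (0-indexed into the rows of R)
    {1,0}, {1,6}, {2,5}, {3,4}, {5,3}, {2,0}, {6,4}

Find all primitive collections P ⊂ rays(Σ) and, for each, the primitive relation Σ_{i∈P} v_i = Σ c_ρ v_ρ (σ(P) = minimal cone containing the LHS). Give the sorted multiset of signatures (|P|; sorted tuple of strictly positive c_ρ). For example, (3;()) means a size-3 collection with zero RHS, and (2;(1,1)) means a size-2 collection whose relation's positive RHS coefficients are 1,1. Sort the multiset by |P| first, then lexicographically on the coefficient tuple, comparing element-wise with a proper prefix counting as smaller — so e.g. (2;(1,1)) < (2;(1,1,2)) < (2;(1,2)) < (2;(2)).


The 14 primitive collections of Σ (r=7, n=2):

  {0,5}:  v_{0} + v_{5} = 0  so sig = (2;())
  {0,3}:  v_{0} + v_{3} = v_{1}  so sig = (2;(1))
  {1,3}:  v_{1} + v_{3} = v_{4}  so sig = (2;(1))
  {1,4}:  v_{1} + v_{4} = v_{6}  so sig = (2;(1))
  {1,5}:  v_{1} + v_{5} = v_{3}  so sig = (2;(1))
  {2,3}:  v_{2} + v_{3} = v_{0}  so sig = (2;(1))
  {2,4}:  v_{2} + v_{4} = v_{0} + v_{1}  so sig = (2;(1,1))
  {5,6}:  v_{5} + v_{6} = v_{3} + v_{4}  so sig = (2;(1,1))
  {2,6}:  v_{2} + v_{6} = v_{0} + 2·v_{1}  so sig = (2;(1,2))
  {0,4}:  v_{0} + v_{4} = 2·v_{1}  so sig = (2;(2))
  {1,2}:  v_{1} + v_{2} = 2·v_{0}  so sig = (2;(2))
  {3,6}:  v_{3} + v_{6} = 2·v_{4}  so sig = (2;(2))
  {4,5}:  v_{4} + v_{5} = 2·v_{3}  so sig = (2;(2))
  {0,6}:  v_{0} + v_{6} = 3·v_{1}  so sig = (2;(3))

Signatures (|P|; sorted positive RHS coefficients), sorted:
{ (2;()),  (2;(1)) ×5,  (2;(1,1)) ×2,  (2;(1,2)),  (2;(2)) ×4,  (2;(3)) }


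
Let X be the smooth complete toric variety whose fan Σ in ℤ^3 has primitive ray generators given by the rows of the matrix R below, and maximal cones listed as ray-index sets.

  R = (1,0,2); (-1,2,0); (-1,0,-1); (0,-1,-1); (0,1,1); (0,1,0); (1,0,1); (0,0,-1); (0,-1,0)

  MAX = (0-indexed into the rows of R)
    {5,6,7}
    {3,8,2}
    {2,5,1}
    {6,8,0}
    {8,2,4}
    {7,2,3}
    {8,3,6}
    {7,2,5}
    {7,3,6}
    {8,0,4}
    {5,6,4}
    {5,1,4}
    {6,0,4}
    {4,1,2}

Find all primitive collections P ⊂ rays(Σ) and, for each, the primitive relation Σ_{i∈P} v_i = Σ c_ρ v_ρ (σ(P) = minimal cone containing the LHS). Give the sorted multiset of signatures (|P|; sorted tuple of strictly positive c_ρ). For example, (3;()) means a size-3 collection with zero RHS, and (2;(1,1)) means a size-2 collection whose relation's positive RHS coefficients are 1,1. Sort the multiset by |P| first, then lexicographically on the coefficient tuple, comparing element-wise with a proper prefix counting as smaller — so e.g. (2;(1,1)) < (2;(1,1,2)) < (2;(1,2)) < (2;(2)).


Δ(Σ) — 9 vertices, 17 min non-faces:

  P = {2,6}:  v_{2} + v_{6} = 0  ⟹  sig = (2;())
  P = {3,4}:  v_{3} + v_{4} = 0  ⟹  sig = (2;())
  P = {5,8}:  v_{5} + v_{8} = 0  ⟹  sig = (2;())
  P = {0,7}:  v_{0} + v_{7} = v_{6}  ⟹  sig = (2;(1))
  P = {3,5}:  v_{3} + v_{5} = v_{7}  ⟹  sig = (2;(1))
  P = {4,7}:  v_{4} + v_{7} = v_{5}  ⟹  sig = (2;(1))
  P = {7,8}:  v_{7} + v_{8} = v_{3}  ⟹  sig = (2;(1))
  P = {0,2}:  v_{0} + v_{2} = v_{4} + v_{8}  ⟹  sig = (2;(1,1))
  P = {0,3}:  v_{0} + v_{3} = v_{6} + v_{8}  ⟹  sig = (2;(1,1))
  P = {0,5}:  v_{0} + v_{5} = v_{4} + v_{6}  ⟹  sig = (2;(1,1))
  P = {1,3}:  v_{1} + v_{3} = v_{2} + v_{5}  ⟹  sig = (2;(1,1))
  P = {1,6}:  v_{1} + v_{6} = v_{4} + v_{5}  ⟹  sig = (2;(1,1))
  P = {1,8}:  v_{1} + v_{8} = v_{2} + v_{4}  ⟹  sig = (2;(1,1))
  P = {1,7}:  v_{1} + v_{7} = v_{2} + 2·v_{5}  ⟹  sig = (2;(1,2))
  P = {0,1}:  v_{0} + v_{1} = 2·v_{4}  ⟹  sig = (2;(2))
  P = {2,4,5}:  v_{2} + v_{4} + v_{5} = v_{1}  ⟹  sig = (3;(1))
  P = {4,6,8}:  v_{4} + v_{6} + v_{8} = v_{0}  ⟹  sig = (3;(1))

Signatures (|P|; sorted positive RHS coefficients), sorted:
    (2;())
    (2;())
    (2;())
    (2;(1))
    (2;(1))
    (2;(1))
    (2;(1))
    (2;(1,1))
    (2;(1,1))
    (2;(1,1))
    (2;(1,1))
    (2;(1,1))
    (2;(1,1))
    (2;(1,2))
    (2;(2))
    (3;(1))
    (3;(1))


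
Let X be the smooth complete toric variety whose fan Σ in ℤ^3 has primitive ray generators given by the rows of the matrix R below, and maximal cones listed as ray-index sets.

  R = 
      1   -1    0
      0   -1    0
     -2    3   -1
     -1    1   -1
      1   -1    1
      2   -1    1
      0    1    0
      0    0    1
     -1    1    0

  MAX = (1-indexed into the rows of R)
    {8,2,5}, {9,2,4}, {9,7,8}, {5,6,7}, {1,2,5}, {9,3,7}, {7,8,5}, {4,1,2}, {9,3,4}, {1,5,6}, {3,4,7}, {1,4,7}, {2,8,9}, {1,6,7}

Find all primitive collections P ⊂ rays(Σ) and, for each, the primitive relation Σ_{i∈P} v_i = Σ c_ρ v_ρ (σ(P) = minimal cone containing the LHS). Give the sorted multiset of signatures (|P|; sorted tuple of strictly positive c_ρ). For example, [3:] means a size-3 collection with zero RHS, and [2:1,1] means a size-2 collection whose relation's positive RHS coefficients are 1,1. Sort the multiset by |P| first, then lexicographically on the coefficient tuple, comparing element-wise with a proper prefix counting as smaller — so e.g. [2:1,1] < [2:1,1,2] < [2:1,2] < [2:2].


17 collections generate NE(X_Σ); each relation:

  • {1,9}:  v_{1} + v_{9} = 0 ; sig = [2:]
  • {2,7}:  v_{2} + v_{7} = 0 ; sig = [2:]
  • {4,5}:  v_{4} + v_{5} = 0 ; sig = [2:]
  • {1,8}:  v_{1} + v_{8} = v_{5} ; sig = [2:1]
  • {4,8}:  v_{4} + v_{8} = v_{9} ; sig = [2:1]
  • {5,9}:  v_{5} + v_{9} = v_{8} ; sig = [2:1]
  • {1,3}:  v_{1} + v_{3} = v_{4} + v_{7} ; sig = [2:1,1]
  • {2,3}:  v_{2} + v_{3} = v_{4} + v_{9} ; sig = [2:1,1]
  • {2,6}:  v_{2} + v_{6} = v_{1} + v_{5} ; sig = [2:1,1]
  • {3,5}:  v_{3} + v_{5} = v_{7} + v_{9} ; sig = [2:1,1]
  • {4,6}:  v_{4} + v_{6} = v_{1} + v_{7} ; sig = [2:1,1]
  • {6,9}:  v_{6} + v_{9} = v_{5} + v_{7} ; sig = [2:1,1]
  • {3,8}:  v_{3} + v_{8} = v_{7} + 2·v_{9} ; sig = [2:1,2]
  • {6,8}:  v_{6} + v_{8} = 2·v_{5} + v_{7} ; sig = [2:1,2]
  • {3,6}:  v_{3} + v_{6} = 2·v_{7} ; sig = [2:2]
  • {1,5,7}:  v_{1} + v_{5} + v_{7} = v_{6} ; sig = [3:1]
  • {4,7,9}:  v_{4} + v_{7} + v_{9} = v_{3} ; sig = [3:1]

Signatures (|P|; sorted positive RHS coefficients), sorted:
[[2:], [2:], [2:], [2:1], [2:1], [2:1], [2:1,1], [2:1,1], [2:1,1], [2:1,1], [2:1,1], [2:1,1], [2:1,2], [2:1,2], [2:2], [3:1], [3:1]]


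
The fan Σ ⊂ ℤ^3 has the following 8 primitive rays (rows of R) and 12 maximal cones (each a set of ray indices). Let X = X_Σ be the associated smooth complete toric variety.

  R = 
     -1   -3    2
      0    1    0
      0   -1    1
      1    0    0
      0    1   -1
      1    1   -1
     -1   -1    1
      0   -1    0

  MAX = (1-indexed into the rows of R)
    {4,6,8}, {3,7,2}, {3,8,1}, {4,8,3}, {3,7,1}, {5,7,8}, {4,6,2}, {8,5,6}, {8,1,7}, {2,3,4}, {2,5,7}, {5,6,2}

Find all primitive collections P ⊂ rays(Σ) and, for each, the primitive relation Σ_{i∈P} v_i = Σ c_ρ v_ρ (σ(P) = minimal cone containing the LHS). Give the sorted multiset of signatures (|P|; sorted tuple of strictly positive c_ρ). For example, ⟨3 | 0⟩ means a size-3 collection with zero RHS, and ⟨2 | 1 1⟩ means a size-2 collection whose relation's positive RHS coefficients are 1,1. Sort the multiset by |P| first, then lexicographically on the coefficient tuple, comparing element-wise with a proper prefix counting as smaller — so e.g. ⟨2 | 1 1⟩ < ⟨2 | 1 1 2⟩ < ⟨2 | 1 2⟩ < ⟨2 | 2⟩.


|primitive collections| = 11. Relations:

  P = {2,8}:  v_{2} + v_{8} = 0 ; sig = ⟨2 | 0⟩
  P = {3,5}:  v_{3} + v_{5} = 0 ; sig = ⟨2 | 0⟩
  P = {6,7}:  v_{6} + v_{7} = 0 ; sig = ⟨2 | 0⟩
  P = {3,6}:  v_{3} + v_{6} = v_{4} ; sig = ⟨2 | 1⟩
  P = {4,5}:  v_{4} + v_{5} = v_{6} ; sig = ⟨2 | 1⟩
  P = {4,7}:  v_{4} + v_{7} = v_{3} ; sig = ⟨2 | 1⟩
  P = {1,2}:  v_{1} + v_{2} = v_{3} + v_{7} ; sig = ⟨2 | 1 1⟩
  P = {1,5}:  v_{1} + v_{5} = v_{7} + v_{8} ; sig = ⟨2 | 1 1⟩
  P = {1,6}:  v_{1} + v_{6} = v_{3} + v_{8} ; sig = ⟨2 | 1 1⟩
  P = {1,4}:  v_{1} + v_{4} = 2·v_{3} + v_{8} ; sig = ⟨2 | 1 2⟩
  P = {3,7,8}:  v_{3} + v_{7} + v_{8} = v_{1} ; sig = ⟨3 | 1⟩

so the primitive-relation signature multiset is
[⟨2 | 0⟩, ⟨2 | 0⟩, ⟨2 | 0⟩, ⟨2 | 1⟩, ⟨2 | 1⟩, ⟨2 | 1⟩, ⟨2 | 1 1⟩, ⟨2 | 1 1⟩, ⟨2 | 1 1⟩, ⟨2 | 1 2⟩, ⟨3 | 1⟩]


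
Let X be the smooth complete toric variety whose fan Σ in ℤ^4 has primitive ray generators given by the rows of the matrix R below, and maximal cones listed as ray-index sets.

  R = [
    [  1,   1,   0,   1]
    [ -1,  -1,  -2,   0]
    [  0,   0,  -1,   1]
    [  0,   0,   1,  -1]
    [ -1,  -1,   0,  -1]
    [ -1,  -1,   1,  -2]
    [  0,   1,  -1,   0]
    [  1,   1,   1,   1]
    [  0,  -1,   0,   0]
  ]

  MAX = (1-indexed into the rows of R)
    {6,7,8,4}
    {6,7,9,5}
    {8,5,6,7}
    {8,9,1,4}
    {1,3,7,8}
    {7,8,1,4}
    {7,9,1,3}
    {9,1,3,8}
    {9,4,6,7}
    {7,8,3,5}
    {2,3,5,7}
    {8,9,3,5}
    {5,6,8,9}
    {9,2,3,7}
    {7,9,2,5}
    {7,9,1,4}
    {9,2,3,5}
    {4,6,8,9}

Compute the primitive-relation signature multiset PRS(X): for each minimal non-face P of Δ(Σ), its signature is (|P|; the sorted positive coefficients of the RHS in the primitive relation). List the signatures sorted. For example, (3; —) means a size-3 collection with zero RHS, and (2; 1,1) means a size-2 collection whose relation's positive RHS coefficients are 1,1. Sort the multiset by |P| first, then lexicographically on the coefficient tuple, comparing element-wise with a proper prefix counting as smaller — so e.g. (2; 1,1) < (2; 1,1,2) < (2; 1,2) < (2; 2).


11 collections generate NE(X_Σ); each relation:

  • {1,5}:  v_{1} + v_{5} = 0  →  sig = (2; —)
  • {3,4}:  v_{3} + v_{4} = 0  →  sig = (2; —)
  • {1,6}:  v_{1} + v_{6} = v_{4}  →  sig = (2; 1)
  • {2,8}:  v_{2} + v_{8} = v_{3}  →  sig = (2; 1)
  • {3,6}:  v_{3} + v_{6} = v_{5}  →  sig = (2; 1)
  • {4,5}:  v_{4} + v_{5} = v_{6}  →  sig = (2; 1)
  • {1,2}:  v_{1} + v_{2} = v_{3} + v_{7} + v_{9}  →  sig = (2; 1,1,1)
  • {2,4}:  v_{2} + v_{4} = v_{5} + v_{7} + v_{9}  →  sig = (2; 1,1,1)
  • {2,6}:  v_{2} + v_{6} = 2·v_{5} + v_{7} + v_{9}  →  sig = (2; 1,1,2)
  • {7,8,9}:  v_{7} + v_{8} + v_{9} = v_{1}  →  sig = (3; 1)
  • {3,5,7,9}:  v_{3} + v_{5} + v_{7} + v_{9} = v_{2}  →  sig = (4; 1)

so the primitive-relation signature multiset is
{ (2; —) ×2,  (2; 1) ×4,  (2; 1,1,1) ×2,  (2; 1,1,2),  (3; 1),  (4; 1) }
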